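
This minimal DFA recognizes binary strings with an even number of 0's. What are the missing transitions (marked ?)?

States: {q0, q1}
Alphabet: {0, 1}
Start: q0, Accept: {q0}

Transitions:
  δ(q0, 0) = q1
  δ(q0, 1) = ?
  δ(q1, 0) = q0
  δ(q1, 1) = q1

From the language and accept set, identify what each state tracks — q0: even number of 0's so far; q1: odd number of 0's so far.
Each missing δ(q, a) is the state matching the new tracked value after reading a.
δ(q0, 1) = q0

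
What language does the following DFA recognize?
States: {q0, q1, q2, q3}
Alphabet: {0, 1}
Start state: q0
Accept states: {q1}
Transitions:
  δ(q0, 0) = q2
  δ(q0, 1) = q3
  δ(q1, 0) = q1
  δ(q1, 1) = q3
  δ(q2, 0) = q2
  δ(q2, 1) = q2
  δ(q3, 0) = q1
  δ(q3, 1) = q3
Testing a few strings:
  '001' → reject
  '00' → reject
  '11' → reject
  '0000' → reject
State roles: q0=no input read; q1=started with 1, last symbol 0; q2=started with 0 (dead); q3=started with 1, last symbol 1
All binary strings that start with 1 and end with 0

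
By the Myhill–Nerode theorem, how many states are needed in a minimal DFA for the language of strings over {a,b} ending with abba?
By Myhill–Nerode, count the distinguishable equivalence classes: 5 classes — one per longest suffix of the input that is a prefix of 'abba' (lengths 0 through 4); only the length-4 class is accepting.
5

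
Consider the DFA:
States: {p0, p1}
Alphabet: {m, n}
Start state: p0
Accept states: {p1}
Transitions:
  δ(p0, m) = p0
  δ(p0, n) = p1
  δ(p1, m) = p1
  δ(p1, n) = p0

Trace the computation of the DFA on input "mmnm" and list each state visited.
read 'm': p0 → p0
  read 'm': p0 → p0
  read 'n': p0 → p1
  read 'm': p1 → p1
p0 -> p0 -> p0 -> p1 -> p1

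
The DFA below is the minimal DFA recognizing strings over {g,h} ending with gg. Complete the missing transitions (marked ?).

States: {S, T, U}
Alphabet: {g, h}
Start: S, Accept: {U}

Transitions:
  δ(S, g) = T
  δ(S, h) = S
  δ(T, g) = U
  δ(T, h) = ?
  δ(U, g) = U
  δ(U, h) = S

From the language and accept set, identify what each state tracks — S: last symbol not g; T: one trailing g; U: two trailing g's.
Each missing δ(q, a) is the state matching the new tracked value after reading a.
δ(T, h) = S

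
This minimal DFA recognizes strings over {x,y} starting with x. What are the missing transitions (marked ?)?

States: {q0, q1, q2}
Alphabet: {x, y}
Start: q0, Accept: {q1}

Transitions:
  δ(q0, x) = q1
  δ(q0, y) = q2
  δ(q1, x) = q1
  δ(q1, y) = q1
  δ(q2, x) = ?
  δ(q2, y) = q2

From the language and accept set, identify what each state tracks — q0: no input read; q1: started with x; q2: started with y (dead).
Each missing δ(q, a) is the state matching the new tracked value after reading a.
δ(q2, x) = q2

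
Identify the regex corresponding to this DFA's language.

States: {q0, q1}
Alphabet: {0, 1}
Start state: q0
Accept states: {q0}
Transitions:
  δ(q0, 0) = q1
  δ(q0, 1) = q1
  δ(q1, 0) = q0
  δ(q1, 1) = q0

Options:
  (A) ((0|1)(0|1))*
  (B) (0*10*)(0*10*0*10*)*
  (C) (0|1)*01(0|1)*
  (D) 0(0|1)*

Check each option against the DFA on short strings; one disagreement eliminates an option:
  (A) ((0|1)(0|1))*: agrees with the DFA on every string of length ≤ 6
  (B) (0*10*)(0*10*0*10*)*: on ε the DFA stays in q0 and accepts (q0 ∈ Accept), but the regex does not match it → eliminate
  (C) (0|1)*01(0|1)*: on ε the DFA stays in q0 and accepts (q0 ∈ Accept), but the regex does not match it → eliminate
  (D) 0(0|1)*: on ε the DFA stays in q0 and accepts (q0 ∈ Accept), but the regex does not match it → eliminate
Only (A) is consistent with the DFA.
(A) ((0|1)(0|1))*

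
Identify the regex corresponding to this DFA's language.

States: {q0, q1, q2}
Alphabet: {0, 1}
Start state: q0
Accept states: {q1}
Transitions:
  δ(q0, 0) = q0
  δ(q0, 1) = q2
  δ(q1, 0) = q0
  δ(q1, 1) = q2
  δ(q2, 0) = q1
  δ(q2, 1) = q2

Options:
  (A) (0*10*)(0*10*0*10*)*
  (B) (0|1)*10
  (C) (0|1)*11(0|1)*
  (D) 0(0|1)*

Check each option against the DFA on short strings; one disagreement eliminates an option:
  (A) (0*10*)(0*10*0*10*)*: on '1' the DFA goes q0 → q2 and rejects (q2 ∉ Accept), but the regex matches it → eliminate
  (B) (0|1)*10: agrees with the DFA on every string of length ≤ 6
  (C) (0|1)*11(0|1)*: on '10' the DFA goes q0 → q2 → q1 and accepts (q1 ∈ Accept), but the regex does not match it → eliminate
  (D) 0(0|1)*: on '0' the DFA goes q0 → q0 and rejects (q0 ∉ Accept), but the regex matches it → eliminate
Only (B) is consistent with the DFA.
(B) (0|1)*10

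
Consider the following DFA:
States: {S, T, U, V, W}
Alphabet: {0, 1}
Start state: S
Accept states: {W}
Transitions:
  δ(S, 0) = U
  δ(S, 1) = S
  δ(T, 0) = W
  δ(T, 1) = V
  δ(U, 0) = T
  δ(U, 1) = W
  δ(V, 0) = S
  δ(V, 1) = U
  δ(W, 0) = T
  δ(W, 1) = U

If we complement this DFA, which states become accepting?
Complement accept states = All states \ Original accept states
= {S, T, U, V, W} \ {W}
{S, T, U, V}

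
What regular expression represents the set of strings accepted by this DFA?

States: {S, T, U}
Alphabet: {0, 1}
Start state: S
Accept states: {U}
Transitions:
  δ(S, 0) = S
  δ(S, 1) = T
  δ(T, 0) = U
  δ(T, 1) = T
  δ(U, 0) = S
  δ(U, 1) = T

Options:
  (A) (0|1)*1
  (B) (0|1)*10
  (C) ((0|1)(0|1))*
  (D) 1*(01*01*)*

Check each option against the DFA on short strings; one disagreement eliminates an option:
  (A) (0|1)*1: on '1' the DFA goes S → T and rejects (T ∉ Accept), but the regex matches it → eliminate
  (B) (0|1)*10: agrees with the DFA on every string of length ≤ 6
  (C) ((0|1)(0|1))*: on ε the DFA stays in S and rejects (S ∉ Accept), but the regex matches it → eliminate
  (D) 1*(01*01*)*: on ε the DFA stays in S and rejects (S ∉ Accept), but the regex matches it → eliminate
Only (B) is consistent with the DFA.
(B) (0|1)*10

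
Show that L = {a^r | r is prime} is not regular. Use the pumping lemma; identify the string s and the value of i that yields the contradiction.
Assume L is regular with pumping length p. Idea: pumping by a suitable count produces a composite length.
Let q be a prime with q ≥ p and choose s = a^q ∈ L. By the pumping lemma, s = xyz with |xy| ≤ p, |y| = k ≥ 1. Take i = q+1: |xy^(q+1)z| = q + q·k = q(1+k). Since q ≥ 2 and 1+k ≥ 2, q(1+k) is composite, so xy^(q+1)z ∉ L.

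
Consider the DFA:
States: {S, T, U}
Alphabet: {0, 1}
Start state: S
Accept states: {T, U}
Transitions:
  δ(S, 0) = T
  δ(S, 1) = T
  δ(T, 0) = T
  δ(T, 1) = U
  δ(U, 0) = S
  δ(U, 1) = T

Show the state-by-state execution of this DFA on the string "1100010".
read '1': S → T
  read '1': T → U
  read '0': U → S
  read '0': S → T
  read '0': T → T
  read '1': T → U
  read '0': U → S
S -> T -> U -> S -> T -> T -> U -> S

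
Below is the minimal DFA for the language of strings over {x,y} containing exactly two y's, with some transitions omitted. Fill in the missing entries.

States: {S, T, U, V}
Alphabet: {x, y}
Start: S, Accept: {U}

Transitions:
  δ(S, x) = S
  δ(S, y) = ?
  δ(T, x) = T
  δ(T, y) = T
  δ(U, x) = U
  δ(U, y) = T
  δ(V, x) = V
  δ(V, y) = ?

From the language and accept set, identify what each state tracks — S: zero y's; T: ≥ three y's (dead); U: two y's; V: one y.
Each missing δ(q, a) is the state matching the new tracked value after reading a.
δ(S, y) = V; δ(V, y) = U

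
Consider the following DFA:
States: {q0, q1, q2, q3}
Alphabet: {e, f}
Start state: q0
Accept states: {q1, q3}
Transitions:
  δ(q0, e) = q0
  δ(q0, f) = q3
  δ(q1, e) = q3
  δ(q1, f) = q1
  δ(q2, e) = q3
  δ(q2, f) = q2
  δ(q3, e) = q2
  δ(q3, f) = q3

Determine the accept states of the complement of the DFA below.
Complement accept states = All states \ Original accept states
= {q0, q1, q2, q3} \ {q1, q3}
{q0, q2}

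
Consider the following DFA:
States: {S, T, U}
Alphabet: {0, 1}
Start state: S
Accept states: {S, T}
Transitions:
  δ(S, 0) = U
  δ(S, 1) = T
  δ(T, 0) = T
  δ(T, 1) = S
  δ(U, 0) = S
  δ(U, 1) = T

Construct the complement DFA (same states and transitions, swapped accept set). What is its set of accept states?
Complement accept states = All states \ Original accept states
= {S, T, U} \ {S, T}
{U}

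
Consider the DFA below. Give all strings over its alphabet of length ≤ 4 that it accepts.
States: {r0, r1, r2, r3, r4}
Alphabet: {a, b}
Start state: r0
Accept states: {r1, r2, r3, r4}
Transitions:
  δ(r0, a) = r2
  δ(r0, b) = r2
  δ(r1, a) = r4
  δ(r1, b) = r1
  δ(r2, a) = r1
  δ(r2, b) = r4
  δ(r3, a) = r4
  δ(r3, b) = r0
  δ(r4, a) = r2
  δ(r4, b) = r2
a, b, aa, ab, ba, bb, aaa, aab, aba, abb, baa, bab, bba, bbb, aaaa, aaab, aaba, aabb, abaa, abab, abba, abbb, baaa, baab, baba, babb, bbaa, bbab, bbba, bbbb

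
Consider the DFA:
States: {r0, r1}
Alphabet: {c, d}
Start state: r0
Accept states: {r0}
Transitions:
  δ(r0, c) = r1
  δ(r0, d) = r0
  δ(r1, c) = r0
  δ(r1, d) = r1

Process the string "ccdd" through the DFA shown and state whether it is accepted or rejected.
Processing string "ccdd":
  r0 --c--> r1
  r1 --c--> r0
  r0 --d--> r0
  r0 --d--> r0
Final state: r0
Accept states: {r0}
Yes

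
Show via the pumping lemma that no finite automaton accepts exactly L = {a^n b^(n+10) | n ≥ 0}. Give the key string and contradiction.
Assume L is regular with pumping length p. Idea: pumping the a-block breaks the fixed offset of 10.
Choose s = a^p b^(p+10) ∈ L. By the pumping lemma, s = xyz with |xy| ≤ p, |y| > 0, so y = a^k with k ≥ 1. Then xy²z = a^(p+k) b^(p+10). For this to be in L we would need p+10 = (p+k)+10, i.e. k = 0, contradicting k ≥ 1. So xy²z ∉ L.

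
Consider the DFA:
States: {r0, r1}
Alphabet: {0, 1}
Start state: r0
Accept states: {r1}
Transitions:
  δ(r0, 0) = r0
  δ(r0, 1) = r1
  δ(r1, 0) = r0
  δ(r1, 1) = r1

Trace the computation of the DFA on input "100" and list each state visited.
read '1': r0 → r1
  read '0': r1 → r0
  read '0': r0 → r0
r0 -> r1 -> r0 -> r0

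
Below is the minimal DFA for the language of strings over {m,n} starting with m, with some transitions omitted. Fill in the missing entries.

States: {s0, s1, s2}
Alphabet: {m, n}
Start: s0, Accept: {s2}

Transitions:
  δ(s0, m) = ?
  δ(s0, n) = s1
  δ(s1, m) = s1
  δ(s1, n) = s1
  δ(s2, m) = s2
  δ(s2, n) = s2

From the language and accept set, identify what each state tracks — s0: no input read; s1: started with n (dead); s2: started with m.
Each missing δ(q, a) is the state matching the new tracked value after reading a.
δ(s0, m) = s2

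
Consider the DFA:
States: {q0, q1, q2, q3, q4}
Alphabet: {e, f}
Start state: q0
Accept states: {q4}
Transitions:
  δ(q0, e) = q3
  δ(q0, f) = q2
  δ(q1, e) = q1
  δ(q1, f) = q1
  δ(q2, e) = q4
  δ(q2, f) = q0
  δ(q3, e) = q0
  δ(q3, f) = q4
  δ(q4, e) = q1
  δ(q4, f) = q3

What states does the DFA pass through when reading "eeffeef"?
read 'e': q0 → q3
  read 'e': q3 → q0
  read 'f': q0 → q2
  read 'f': q2 → q0
  read 'e': q0 → q3
  read 'e': q3 → q0
  read 'f': q0 → q2
q0 -> q3 -> q0 -> q2 -> q0 -> q3 -> q0 -> q2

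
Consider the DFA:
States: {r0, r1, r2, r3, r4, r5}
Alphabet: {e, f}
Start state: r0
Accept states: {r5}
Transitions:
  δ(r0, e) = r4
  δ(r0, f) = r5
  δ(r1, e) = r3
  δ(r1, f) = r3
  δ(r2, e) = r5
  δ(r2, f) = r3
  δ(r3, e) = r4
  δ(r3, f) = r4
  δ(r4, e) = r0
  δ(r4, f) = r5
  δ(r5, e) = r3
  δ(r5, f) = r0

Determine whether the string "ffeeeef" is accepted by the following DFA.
Processing string "ffeeeef":
  r0 --f--> r5
  r5 --f--> r0
  r0 --e--> r4
  r4 --e--> r0
  r0 --e--> r4
  r4 --e--> r0
  r0 --f--> r5
Final state: r5
Accept states: {r5}
Yes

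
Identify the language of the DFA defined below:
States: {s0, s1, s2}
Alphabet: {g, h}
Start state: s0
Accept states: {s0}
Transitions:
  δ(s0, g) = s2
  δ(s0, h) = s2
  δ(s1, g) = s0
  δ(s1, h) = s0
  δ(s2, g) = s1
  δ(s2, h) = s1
Testing a few strings:
  'g' → reject
  'hh' → reject
  'hhg' → accept
  'hgg' → accept
State roles: s0=length ≡ 0 (mod 3); s1=length ≡ 2 (mod 3); s2=length ≡ 1 (mod 3)
All strings over {g,h} whose length is a multiple of 3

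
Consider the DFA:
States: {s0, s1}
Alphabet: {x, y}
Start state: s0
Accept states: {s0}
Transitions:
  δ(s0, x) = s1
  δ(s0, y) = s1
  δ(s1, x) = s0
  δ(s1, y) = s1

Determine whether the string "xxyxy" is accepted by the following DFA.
Processing string "xxyxy":
  s0 --x--> s1
  s1 --x--> s0
  s0 --y--> s1
  s1 --x--> s0
  s0 --y--> s1
Final state: s1
Accept states: {s0}
No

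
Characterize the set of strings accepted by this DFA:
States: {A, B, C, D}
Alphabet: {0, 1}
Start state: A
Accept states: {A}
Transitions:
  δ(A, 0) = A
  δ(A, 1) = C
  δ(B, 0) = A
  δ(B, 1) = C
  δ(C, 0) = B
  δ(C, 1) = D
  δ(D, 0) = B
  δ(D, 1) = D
Testing a few strings:
  '00' → accept
  '110' → reject
  '101' → reject
  '10' → reject
State roles: A=value ≡ 0 (mod 4); B=value ≡ 2 (mod 4); C=value ≡ 1 (mod 4); D=value ≡ 3 (mod 4)
All binary strings representing a multiple of 4 (read in base 2; leading zeros allowed and ε counts as 0)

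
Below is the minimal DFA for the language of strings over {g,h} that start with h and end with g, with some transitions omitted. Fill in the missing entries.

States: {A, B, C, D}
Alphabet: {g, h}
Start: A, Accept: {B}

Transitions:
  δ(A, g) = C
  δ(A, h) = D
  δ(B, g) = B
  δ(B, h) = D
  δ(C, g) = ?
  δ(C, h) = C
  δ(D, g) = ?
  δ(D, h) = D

From the language and accept set, identify what each state tracks — A: no input read; B: started with h, last symbol g; C: started with g (dead); D: started with h, last symbol h.
Each missing δ(q, a) is the state matching the new tracked value after reading a.
δ(C, g) = C; δ(D, g) = B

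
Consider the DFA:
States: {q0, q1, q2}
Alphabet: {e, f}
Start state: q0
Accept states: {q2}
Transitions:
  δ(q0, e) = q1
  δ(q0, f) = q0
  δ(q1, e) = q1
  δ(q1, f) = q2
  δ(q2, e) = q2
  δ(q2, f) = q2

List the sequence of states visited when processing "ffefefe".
read 'f': q0 → q0
  read 'f': q0 → q0
  read 'e': q0 → q1
  read 'f': q1 → q2
  read 'e': q2 → q2
  read 'f': q2 → q2
  read 'e': q2 → q2
q0 -> q0 -> q0 -> q1 -> q2 -> q2 -> q2 -> q2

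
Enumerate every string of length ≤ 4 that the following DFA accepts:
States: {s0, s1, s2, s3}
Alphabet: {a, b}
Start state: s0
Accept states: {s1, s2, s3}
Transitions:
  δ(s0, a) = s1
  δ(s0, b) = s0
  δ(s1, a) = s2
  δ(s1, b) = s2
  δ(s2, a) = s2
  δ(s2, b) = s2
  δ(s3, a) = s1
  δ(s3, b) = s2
a, aa, ab, ba, aaa, aab, aba, abb, baa, bab, bba, aaaa, aaab, aaba, aabb, abaa, abab, abba, abbb, baaa, baab, baba, babb, bbaa, bbab, bbba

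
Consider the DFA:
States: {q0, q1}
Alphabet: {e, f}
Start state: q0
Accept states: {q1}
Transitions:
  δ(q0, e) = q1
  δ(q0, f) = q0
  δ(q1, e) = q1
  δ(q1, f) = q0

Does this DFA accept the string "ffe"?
Processing string "ffe":
  q0 --f--> q0
  q0 --f--> q0
  q0 --e--> q1
Final state: q1
Accept states: {q1}
Yes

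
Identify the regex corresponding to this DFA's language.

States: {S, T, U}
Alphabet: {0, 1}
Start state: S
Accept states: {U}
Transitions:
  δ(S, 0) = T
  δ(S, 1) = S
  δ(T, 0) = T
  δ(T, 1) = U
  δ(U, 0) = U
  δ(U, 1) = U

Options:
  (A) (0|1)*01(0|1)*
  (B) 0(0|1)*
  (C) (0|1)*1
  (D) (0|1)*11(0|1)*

Check each option against the DFA on short strings; one disagreement eliminates an option:
  (A) (0|1)*01(0|1)*: agrees with the DFA on every string of length ≤ 6
  (B) 0(0|1)*: on '0' the DFA goes S → T and rejects (T ∉ Accept), but the regex matches it → eliminate
  (C) (0|1)*1: on '1' the DFA goes S → S and rejects (S ∉ Accept), but the regex matches it → eliminate
  (D) (0|1)*11(0|1)*: on '01' the DFA goes S → T → U and accepts (U ∈ Accept), but the regex does not match it → eliminate
Only (A) is consistent with the DFA.
(A) (0|1)*01(0|1)*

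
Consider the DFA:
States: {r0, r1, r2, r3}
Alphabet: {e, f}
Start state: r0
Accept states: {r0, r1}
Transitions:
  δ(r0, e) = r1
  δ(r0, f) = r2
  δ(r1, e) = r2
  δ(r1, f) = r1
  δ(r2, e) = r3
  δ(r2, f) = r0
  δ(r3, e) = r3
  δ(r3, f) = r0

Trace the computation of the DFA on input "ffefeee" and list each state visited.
read 'f': r0 → r2
  read 'f': r2 → r0
  read 'e': r0 → r1
  read 'f': r1 → r1
  read 'e': r1 → r2
  read 'e': r2 → r3
  read 'e': r3 → r3
r0 -> r2 -> r0 -> r1 -> r1 -> r2 -> r3 -> r3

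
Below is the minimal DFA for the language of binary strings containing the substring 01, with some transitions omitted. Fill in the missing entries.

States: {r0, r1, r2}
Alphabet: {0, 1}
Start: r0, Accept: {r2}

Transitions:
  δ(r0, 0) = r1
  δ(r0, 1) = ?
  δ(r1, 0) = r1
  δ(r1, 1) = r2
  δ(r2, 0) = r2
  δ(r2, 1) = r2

From the language and accept set, identify what each state tracks — r0: no 0 seen yet; r1: seen a 0, waiting for 1; r2: substring 01 seen.
Each missing δ(q, a) is the state matching the new tracked value after reading a.
δ(r0, 1) = r0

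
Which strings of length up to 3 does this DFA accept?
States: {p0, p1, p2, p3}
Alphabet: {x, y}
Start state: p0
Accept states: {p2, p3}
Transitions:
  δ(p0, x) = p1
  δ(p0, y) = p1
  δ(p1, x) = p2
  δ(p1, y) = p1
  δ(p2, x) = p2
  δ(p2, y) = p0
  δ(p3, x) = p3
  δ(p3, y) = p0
xx, yx, xxx, xyx, yxx, yyx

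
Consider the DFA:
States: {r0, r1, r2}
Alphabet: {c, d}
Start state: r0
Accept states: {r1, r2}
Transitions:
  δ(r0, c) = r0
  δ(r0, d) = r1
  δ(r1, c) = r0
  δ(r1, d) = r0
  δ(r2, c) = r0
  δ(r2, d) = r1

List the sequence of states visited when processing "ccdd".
read 'c': r0 → r0
  read 'c': r0 → r0
  read 'd': r0 → r1
  read 'd': r1 → r0
r0 -> r0 -> r0 -> r1 -> r0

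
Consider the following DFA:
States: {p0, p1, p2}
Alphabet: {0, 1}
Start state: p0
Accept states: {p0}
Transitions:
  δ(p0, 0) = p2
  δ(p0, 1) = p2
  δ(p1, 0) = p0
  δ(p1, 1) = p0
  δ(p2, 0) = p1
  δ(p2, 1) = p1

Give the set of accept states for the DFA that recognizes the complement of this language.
Complement accept states = All states \ Original accept states
= {p0, p1, p2} \ {p0}
{p1, p2}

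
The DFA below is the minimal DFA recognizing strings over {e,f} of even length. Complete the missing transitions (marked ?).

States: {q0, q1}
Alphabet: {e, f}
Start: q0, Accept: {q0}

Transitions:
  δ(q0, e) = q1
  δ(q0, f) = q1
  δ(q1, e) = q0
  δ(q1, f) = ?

From the language and accept set, identify what each state tracks — q0: even length so far; q1: odd length so far.
Each missing δ(q, a) is the state matching the new tracked value after reading a.
δ(q1, f) = q0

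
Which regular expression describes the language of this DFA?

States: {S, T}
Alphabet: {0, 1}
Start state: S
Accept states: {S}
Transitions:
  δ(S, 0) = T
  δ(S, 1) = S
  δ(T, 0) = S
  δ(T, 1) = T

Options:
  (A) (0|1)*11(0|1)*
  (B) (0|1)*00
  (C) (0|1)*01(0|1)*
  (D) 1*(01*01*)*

Check each option against the DFA on short strings; one disagreement eliminates an option:
  (A) (0|1)*11(0|1)*: on ε the DFA stays in S and accepts (S ∈ Accept), but the regex does not match it → eliminate
  (B) (0|1)*00: on ε the DFA stays in S and accepts (S ∈ Accept), but the regex does not match it → eliminate
  (C) (0|1)*01(0|1)*: on ε the DFA stays in S and accepts (S ∈ Accept), but the regex does not match it → eliminate
  (D) 1*(01*01*)*: agrees with the DFA on every string of length ≤ 6
Only (D) is consistent with the DFA.
(D) 1*(01*01*)*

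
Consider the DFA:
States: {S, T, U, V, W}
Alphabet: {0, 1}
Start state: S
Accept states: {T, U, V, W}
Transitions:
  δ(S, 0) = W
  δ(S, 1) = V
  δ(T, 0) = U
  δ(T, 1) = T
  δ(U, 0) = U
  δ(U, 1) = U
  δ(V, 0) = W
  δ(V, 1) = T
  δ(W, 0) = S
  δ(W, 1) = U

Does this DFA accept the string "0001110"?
Processing string "0001110":
  S --0--> W
  W --0--> S
  S --0--> W
  W --1--> U
  U --1--> U
  U --1--> U
  U --0--> U
Final state: U
Accept states: {T, U, V, W}
Yes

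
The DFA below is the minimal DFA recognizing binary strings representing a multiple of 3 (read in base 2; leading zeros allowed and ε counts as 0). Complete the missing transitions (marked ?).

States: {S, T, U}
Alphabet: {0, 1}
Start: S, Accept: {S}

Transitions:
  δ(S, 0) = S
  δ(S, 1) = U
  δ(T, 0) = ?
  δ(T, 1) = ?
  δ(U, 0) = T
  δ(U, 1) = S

From the language and accept set, identify what each state tracks — S: value ≡ 0 (mod 3); T: value ≡ 2 (mod 3); U: value ≡ 1 (mod 3).
Each missing δ(q, a) is the state matching the new tracked value after reading a.
δ(T, 0) = U; δ(T, 1) = T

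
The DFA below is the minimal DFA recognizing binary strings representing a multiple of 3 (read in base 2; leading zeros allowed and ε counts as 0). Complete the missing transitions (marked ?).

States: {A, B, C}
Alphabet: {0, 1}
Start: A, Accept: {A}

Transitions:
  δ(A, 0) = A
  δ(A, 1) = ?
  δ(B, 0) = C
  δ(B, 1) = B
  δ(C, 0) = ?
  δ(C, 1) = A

From the language and accept set, identify what each state tracks — A: value ≡ 0 (mod 3); B: value ≡ 2 (mod 3); C: value ≡ 1 (mod 3).
Each missing δ(q, a) is the state matching the new tracked value after reading a.
δ(A, 1) = C; δ(C, 0) = B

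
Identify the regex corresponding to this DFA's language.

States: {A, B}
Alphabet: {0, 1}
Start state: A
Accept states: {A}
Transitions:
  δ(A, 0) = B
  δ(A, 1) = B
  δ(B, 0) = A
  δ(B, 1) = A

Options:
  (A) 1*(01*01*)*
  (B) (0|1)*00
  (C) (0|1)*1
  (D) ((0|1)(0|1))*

Check each option against the DFA on short strings; one disagreement eliminates an option:
  (A) 1*(01*01*)*: on '1' the DFA goes A → B and rejects (B ∉ Accept), but the regex matches it → eliminate
  (B) (0|1)*00: on ε the DFA stays in A and accepts (A ∈ Accept), but the regex does not match it → eliminate
  (C) (0|1)*1: on ε the DFA stays in A and accepts (A ∈ Accept), but the regex does not match it → eliminate
  (D) ((0|1)(0|1))*: agrees with the DFA on every string of length ≤ 6
Only (D) is consistent with the DFA.
(D) ((0|1)(0|1))*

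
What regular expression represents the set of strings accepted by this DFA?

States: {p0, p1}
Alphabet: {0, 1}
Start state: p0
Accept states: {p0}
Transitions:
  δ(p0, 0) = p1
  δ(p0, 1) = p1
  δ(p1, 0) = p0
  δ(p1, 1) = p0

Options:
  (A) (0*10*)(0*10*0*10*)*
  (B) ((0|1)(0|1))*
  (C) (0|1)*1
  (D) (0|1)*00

Check each option against the DFA on short strings; one disagreement eliminates an option:
  (A) (0*10*)(0*10*0*10*)*: on ε the DFA stays in p0 and accepts (p0 ∈ Accept), but the regex does not match it → eliminate
  (B) ((0|1)(0|1))*: agrees with the DFA on every string of length ≤ 6
  (C) (0|1)*1: on ε the DFA stays in p0 and accepts (p0 ∈ Accept), but the regex does not match it → eliminate
  (D) (0|1)*00: on ε the DFA stays in p0 and accepts (p0 ∈ Accept), but the regex does not match it → eliminate
Only (B) is consistent with the DFA.
(B) ((0|1)(0|1))*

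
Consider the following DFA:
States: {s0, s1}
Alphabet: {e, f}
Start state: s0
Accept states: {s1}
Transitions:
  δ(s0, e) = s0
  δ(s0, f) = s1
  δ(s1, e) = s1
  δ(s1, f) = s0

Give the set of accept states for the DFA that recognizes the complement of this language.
Complement accept states = All states \ Original accept states
= {s0, s1} \ {s1}
{s0}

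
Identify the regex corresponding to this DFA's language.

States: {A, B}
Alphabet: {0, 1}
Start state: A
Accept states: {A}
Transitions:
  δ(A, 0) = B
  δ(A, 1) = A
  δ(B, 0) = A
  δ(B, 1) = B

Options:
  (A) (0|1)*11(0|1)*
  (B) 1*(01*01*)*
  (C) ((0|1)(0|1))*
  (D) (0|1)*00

Check each option against the DFA on short strings; one disagreement eliminates an option:
  (A) (0|1)*11(0|1)*: on ε the DFA stays in A and accepts (A ∈ Accept), but the regex does not match it → eliminate
  (B) 1*(01*01*)*: agrees with the DFA on every string of length ≤ 6
  (C) ((0|1)(0|1))*: on '1' the DFA goes A → A and accepts (A ∈ Accept), but the regex does not match it → eliminate
  (D) (0|1)*00: on ε the DFA stays in A and accepts (A ∈ Accept), but the regex does not match it → eliminate
Only (B) is consistent with the DFA.
(B) 1*(01*01*)*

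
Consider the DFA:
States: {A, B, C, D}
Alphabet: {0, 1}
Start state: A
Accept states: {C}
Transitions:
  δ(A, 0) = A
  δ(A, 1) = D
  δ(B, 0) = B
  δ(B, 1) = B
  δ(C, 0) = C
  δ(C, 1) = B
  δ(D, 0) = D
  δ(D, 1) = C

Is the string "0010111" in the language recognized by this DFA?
Processing string "0010111":
  A --0--> A
  A --0--> A
  A --1--> D
  D --0--> D
  D --1--> C
  C --1--> B
  B --1--> B
Final state: B
Accept states: {C}
No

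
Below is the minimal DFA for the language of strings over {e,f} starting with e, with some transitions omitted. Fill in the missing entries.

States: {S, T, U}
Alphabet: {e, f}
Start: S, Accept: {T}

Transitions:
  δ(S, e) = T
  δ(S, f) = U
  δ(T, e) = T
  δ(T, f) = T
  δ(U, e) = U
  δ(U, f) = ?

From the language and accept set, identify what each state tracks — S: no input read; T: started with e; U: started with f (dead).
Each missing δ(q, a) is the state matching the new tracked value after reading a.
δ(U, f) = U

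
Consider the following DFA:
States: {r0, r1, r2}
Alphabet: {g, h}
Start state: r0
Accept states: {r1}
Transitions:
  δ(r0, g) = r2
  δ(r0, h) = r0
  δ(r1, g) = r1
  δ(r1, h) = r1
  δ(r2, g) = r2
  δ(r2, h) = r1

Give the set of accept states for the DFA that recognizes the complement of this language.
Complement accept states = All states \ Original accept states
= {r0, r1, r2} \ {r1}
{r0, r2}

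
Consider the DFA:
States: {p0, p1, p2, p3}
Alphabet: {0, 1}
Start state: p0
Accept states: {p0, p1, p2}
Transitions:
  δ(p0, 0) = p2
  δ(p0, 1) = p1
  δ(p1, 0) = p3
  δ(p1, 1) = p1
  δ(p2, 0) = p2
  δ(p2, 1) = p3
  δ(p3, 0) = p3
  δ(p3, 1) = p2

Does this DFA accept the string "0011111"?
Processing string "0011111":
  p0 --0--> p2
  p2 --0--> p2
  p2 --1--> p3
  p3 --1--> p2
  p2 --1--> p3
  p3 --1--> p2
  p2 --1--> p3
Final state: p3
Accept states: {p0, p1, p2}
No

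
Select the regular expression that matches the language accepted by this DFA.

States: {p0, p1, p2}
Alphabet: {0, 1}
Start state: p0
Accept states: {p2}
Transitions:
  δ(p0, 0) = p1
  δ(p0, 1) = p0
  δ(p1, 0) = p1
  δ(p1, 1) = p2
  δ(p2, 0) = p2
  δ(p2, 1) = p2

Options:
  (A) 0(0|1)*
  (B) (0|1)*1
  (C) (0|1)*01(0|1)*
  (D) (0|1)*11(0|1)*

Check each option against the DFA on short strings; one disagreement eliminates an option:
  (A) 0(0|1)*: on '0' the DFA goes p0 → p1 and rejects (p1 ∉ Accept), but the regex matches it → eliminate
  (B) (0|1)*1: on '1' the DFA goes p0 → p0 and rejects (p0 ∉ Accept), but the regex matches it → eliminate
  (C) (0|1)*01(0|1)*: agrees with the DFA on every string of length ≤ 6
  (D) (0|1)*11(0|1)*: on '01' the DFA goes p0 → p1 → p2 and accepts (p2 ∈ Accept), but the regex does not match it → eliminate
Only (C) is consistent with the DFA.
(C) (0|1)*01(0|1)*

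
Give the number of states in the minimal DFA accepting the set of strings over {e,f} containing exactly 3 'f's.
By Myhill–Nerode, count the distinguishable equivalence classes: 5 classes — having seen 0, 1, …, 3, or >3 copies of 'f'; the count-3 class is the only accepting one and >3 is dead.
5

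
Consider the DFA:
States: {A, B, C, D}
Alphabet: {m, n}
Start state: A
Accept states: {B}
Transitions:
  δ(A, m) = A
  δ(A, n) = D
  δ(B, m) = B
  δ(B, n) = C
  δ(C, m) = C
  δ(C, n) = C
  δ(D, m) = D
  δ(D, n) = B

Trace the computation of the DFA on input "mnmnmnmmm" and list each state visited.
read 'm': A → A
  read 'n': A → D
  read 'm': D → D
  read 'n': D → B
  read 'm': B → B
  read 'n': B → C
  read 'm': C → C
  read 'm': C → C
  read 'm': C → C
A -> A -> D -> D -> B -> B -> C -> C -> C -> C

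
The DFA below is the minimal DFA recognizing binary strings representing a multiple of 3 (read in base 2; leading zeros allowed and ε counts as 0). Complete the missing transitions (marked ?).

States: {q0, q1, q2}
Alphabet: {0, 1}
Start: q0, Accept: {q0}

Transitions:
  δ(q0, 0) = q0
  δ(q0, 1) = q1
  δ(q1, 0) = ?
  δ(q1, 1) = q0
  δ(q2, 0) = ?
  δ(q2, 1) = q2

From the language and accept set, identify what each state tracks — q0: value ≡ 0 (mod 3); q1: value ≡ 1 (mod 3); q2: value ≡ 2 (mod 3).
Each missing δ(q, a) is the state matching the new tracked value after reading a.
δ(q1, 0) = q2; δ(q2, 0) = q1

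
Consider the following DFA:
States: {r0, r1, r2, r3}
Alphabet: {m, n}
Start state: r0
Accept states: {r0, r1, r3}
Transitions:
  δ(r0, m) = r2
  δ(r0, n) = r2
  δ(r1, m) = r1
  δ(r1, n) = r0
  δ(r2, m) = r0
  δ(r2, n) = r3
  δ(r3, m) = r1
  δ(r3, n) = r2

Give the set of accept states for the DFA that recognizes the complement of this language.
Complement accept states = All states \ Original accept states
= {r0, r1, r2, r3} \ {r0, r1, r3}
{r2}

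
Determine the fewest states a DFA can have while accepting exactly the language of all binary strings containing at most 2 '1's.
By Myhill–Nerode, count the distinguishable equivalence classes: 4 classes — having seen 0, 1, 2, or >2 copies of '1'; counts 0 through 2 are accepting and >2 is dead.
4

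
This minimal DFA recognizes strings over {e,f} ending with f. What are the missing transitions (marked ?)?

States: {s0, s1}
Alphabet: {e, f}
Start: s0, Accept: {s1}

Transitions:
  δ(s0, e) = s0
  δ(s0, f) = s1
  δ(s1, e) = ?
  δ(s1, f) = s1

From the language and accept set, identify what each state tracks — s0: last symbol not f; s1: last symbol is f.
Each missing δ(q, a) is the state matching the new tracked value after reading a.
δ(s1, e) = s0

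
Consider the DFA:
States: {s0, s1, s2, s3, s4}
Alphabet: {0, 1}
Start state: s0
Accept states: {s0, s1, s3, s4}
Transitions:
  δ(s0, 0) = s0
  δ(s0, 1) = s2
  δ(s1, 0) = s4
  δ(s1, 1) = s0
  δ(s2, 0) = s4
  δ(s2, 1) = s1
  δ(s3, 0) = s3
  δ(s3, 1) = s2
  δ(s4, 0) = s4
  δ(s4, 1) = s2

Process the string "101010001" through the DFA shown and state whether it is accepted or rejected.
Processing string "101010001":
  s0 --1--> s2
  s2 --0--> s4
  s4 --1--> s2
  s2 --0--> s4
  s4 --1--> s2
  s2 --0--> s4
  s4 --0--> s4
  s4 --0--> s4
  s4 --1--> s2
Final state: s2
Accept states: {s0, s1, s3, s4}
No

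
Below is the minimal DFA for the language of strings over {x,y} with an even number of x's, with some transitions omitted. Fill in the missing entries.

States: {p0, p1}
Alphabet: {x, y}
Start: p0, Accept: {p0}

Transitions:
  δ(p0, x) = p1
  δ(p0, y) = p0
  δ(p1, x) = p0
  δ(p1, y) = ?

From the language and accept set, identify what each state tracks — p0: even number of x's so far; p1: odd number of x's so far.
Each missing δ(q, a) is the state matching the new tracked value after reading a.
δ(p1, y) = p1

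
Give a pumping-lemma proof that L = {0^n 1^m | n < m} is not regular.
Assume L is regular with pumping length p. Idea: pumping up the 0-block makes the 0-count reach the 1-count.
Choose s = 0^p 1^(p+1) ∈ L. By the pumping lemma, s = xyz with |xy| ≤ p, |y| > 0, so y = 0^k with k ≥ 1. Then xy²z = 0^(p+k) 1^(p+1). Since p+k ≥ p+1, the number of 0's is no longer strictly less than the number of 1's, so xy²z ∉ L.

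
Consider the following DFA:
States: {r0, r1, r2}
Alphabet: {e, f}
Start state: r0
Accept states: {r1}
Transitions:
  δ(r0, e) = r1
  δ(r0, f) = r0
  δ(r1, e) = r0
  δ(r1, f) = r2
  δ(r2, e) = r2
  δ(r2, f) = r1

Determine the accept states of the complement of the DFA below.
Complement accept states = All states \ Original accept states
= {r0, r1, r2} \ {r1}
{r0, r2}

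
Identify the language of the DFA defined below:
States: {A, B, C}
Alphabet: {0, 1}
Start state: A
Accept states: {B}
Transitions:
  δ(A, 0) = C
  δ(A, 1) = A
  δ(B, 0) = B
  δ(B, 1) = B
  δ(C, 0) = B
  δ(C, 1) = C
Testing a few strings:
  '00' → accept
  '0000' → accept
  '11' → reject
  '1' → reject
State roles: A=zero 0's seen; B=≥ two 0's seen; C=one 0 seen
All binary strings containing at least two 0's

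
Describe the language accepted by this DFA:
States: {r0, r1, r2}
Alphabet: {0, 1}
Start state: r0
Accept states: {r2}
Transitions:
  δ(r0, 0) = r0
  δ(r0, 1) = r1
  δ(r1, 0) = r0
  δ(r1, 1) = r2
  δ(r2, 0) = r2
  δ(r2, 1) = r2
Testing a few strings:
  '011' → accept
  '01' → reject
  '0100' → reject
  '1000' → reject
State roles: r0=no progress toward 11; r1=one trailing 1; r2=substring 11 seen
All binary strings containing the substring 11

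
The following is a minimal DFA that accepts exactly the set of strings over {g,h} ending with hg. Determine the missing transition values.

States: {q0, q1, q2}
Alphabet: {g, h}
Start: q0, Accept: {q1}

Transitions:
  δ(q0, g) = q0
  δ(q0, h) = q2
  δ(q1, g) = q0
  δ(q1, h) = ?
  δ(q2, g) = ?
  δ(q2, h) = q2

From the language and accept set, identify what each state tracks — q0: no suffix match; q1: suffix is hg; q2: one trailing h.
Each missing δ(q, a) is the state matching the new tracked value after reading a.
δ(q1, h) = q2; δ(q2, g) = q1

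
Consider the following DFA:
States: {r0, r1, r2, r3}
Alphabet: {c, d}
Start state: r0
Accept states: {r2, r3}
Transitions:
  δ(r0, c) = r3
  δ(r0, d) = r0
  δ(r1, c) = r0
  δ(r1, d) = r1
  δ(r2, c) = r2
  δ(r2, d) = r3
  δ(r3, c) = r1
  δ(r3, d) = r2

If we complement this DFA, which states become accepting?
Complement accept states = All states \ Original accept states
= {r0, r1, r2, r3} \ {r2, r3}
{r0, r1}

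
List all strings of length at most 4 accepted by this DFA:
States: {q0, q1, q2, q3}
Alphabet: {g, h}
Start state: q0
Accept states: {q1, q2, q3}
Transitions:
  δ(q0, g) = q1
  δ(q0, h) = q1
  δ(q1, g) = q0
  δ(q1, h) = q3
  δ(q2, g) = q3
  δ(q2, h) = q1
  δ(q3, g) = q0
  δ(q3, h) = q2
g, h, gh, hh, ggg, ggh, ghh, hgg, hgh, hhh, gggh, gghh, ghgg, ghgh, ghhg, ghhh, hggh, hghh, hhgg, hhgh, hhhg, hhhh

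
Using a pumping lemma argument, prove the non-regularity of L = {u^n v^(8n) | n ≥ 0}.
Assume L is regular with pumping length p. Idea: pumping the u-block breaks the 1:8 ratio.
Choose s = u^p v^(8p) (length 9p ≥ p). By the pumping lemma, s = xyz with |xy| ≤ p, |y| > 0, so y = u^k with k ≥ 1. Then xy²z = u^(p+k) v^(8p). For this to be in L we would need 8p = 8(p+k), i.e. 8k = 0, contradicting k ≥ 1. So xy²z ∉ L.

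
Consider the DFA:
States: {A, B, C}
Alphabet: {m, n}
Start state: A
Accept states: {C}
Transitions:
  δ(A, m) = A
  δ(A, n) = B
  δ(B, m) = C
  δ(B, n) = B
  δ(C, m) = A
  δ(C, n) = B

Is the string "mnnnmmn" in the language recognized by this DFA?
Processing string "mnnnmmn":
  A --m--> A
  A --n--> B
  B --n--> B
  B --n--> B
  B --m--> C
  C --m--> A
  A --n--> B
Final state: B
Accept states: {C}
No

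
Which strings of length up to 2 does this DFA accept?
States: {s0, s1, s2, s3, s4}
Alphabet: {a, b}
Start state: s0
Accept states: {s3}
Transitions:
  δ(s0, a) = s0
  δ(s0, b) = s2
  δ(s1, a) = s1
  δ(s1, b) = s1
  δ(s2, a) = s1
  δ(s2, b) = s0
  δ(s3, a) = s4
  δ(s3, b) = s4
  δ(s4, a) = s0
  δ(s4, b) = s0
None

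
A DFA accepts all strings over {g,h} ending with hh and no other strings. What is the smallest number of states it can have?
By Myhill–Nerode, count the distinguishable equivalence classes: 3 classes — one per longest suffix of the input that is a prefix of 'hh' (lengths 0 through 2); only the length-2 class is accepting.
3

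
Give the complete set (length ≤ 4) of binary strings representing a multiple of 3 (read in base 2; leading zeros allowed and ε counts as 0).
ε, 0, 00, 11, 000, 011, 110, 0000, 0011, 0110, 1001, 1100, 1111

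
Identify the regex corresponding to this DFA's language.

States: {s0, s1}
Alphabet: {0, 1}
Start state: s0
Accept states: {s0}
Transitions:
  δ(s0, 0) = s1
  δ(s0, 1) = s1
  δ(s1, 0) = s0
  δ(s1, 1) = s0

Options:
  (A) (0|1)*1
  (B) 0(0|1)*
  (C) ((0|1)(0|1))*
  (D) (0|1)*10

Check each option against the DFA on short strings; one disagreement eliminates an option:
  (A) (0|1)*1: on ε the DFA stays in s0 and accepts (s0 ∈ Accept), but the regex does not match it → eliminate
  (B) 0(0|1)*: on ε the DFA stays in s0 and accepts (s0 ∈ Accept), but the regex does not match it → eliminate
  (C) ((0|1)(0|1))*: agrees with the DFA on every string of length ≤ 6
  (D) (0|1)*10: on ε the DFA stays in s0 and accepts (s0 ∈ Accept), but the regex does not match it → eliminate
Only (C) is consistent with the DFA.
(C) ((0|1)(0|1))*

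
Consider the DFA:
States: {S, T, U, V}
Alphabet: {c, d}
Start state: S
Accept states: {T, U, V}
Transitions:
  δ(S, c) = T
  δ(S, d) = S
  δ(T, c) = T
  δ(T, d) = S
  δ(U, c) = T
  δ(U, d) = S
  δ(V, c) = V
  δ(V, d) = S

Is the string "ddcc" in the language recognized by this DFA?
Processing string "ddcc":
  S --d--> S
  S --d--> S
  S --c--> T
  T --c--> T
Final state: T
Accept states: {T, U, V}
Yes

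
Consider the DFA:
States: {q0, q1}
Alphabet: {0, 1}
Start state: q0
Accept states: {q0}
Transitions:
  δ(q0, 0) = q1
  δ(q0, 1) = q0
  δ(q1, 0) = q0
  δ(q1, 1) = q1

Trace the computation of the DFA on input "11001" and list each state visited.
read '1': q0 → q0
  read '1': q0 → q0
  read '0': q0 → q1
  read '0': q1 → q0
  read '1': q0 → q0
q0 -> q0 -> q0 -> q1 -> q0 -> q0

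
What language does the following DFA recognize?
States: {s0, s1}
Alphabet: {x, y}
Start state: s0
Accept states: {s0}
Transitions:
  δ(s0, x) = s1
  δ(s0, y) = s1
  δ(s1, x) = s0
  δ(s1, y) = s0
Testing a few strings:
  'yy' → accept
  'yxx' → reject
  'yx' → accept
  'xyx' → reject
State roles: s0=even length so far; s1=odd length so far
All strings over {x,y} of even length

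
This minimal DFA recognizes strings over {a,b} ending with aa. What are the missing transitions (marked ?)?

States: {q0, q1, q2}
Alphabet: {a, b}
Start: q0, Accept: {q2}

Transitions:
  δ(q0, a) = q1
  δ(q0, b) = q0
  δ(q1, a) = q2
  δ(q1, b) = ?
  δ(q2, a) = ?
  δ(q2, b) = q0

From the language and accept set, identify what each state tracks — q0: last symbol not a; q1: one trailing a; q2: two trailing a's.
Each missing δ(q, a) is the state matching the new tracked value after reading a.
δ(q1, b) = q0; δ(q2, a) = q2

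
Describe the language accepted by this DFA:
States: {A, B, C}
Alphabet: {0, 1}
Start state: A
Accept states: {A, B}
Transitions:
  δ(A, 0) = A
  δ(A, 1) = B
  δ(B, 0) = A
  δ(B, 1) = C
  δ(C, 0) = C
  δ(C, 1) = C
Testing a few strings:
  '10' → accept
  '1110' → reject
  '00' → accept
  '1000' → accept
State roles: A=last symbol not 1 (ok); B=last symbol 1 (ok); C=saw 11 (dead)
All binary strings with no two consecutive 1's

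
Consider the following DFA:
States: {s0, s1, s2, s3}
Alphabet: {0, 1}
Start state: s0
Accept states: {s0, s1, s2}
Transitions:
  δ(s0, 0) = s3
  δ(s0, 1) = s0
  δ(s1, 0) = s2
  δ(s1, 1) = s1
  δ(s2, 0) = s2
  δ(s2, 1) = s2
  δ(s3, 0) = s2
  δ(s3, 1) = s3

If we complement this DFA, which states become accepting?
Complement accept states = All states \ Original accept states
= {s0, s1, s2, s3} \ {s0, s1, s2}
{s3}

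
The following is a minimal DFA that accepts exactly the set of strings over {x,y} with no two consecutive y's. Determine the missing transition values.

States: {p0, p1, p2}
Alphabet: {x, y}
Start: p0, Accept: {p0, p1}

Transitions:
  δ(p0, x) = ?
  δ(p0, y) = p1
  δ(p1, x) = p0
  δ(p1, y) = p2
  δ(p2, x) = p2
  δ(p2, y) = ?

From the language and accept set, identify what each state tracks — p0: last symbol not y (ok); p1: last symbol y (ok); p2: saw yy (dead).
Each missing δ(q, a) is the state matching the new tracked value after reading a.
δ(p0, x) = p0; δ(p2, y) = p2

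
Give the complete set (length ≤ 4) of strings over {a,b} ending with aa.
aa, aaa, baa, aaaa, abaa, baaa, bbaa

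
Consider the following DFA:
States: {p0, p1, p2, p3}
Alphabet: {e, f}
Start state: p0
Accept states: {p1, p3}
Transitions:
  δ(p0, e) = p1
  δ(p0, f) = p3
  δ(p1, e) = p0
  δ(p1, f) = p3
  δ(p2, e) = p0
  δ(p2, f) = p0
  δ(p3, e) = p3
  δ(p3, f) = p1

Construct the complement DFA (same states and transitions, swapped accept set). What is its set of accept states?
Complement accept states = All states \ Original accept states
= {p0, p1, p2, p3} \ {p1, p3}
{p0, p2}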